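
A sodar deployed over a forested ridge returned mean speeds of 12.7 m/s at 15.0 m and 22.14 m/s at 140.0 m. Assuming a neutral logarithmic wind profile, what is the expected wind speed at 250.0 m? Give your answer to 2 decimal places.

24.59 m/s

Log law: V ∝ ln(z/z₀). From the pair, with r = V₁/V₂ = 0.57362,
ln z₀ = (ln z₁ − r·ln z₂)/(1 − r) = (2.7081 − 0.57362×4.9416)/0.42638 = -0.2969 → z₀ = 0.7431 m
V₃ = V₁ · ln(z₃/z₀)/ln(z₁/z₀) = 12.7 × 5.8183/3.0049 = 24.5905 m/s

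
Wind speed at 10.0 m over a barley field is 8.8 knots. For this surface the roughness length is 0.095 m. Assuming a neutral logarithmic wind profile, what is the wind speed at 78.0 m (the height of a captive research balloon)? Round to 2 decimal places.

12.68 knots

Log law: V(z) ∝ ln(z/z₀), so V₂/V₁ = ln(z₂/z₀) / ln(z₁/z₀).
ln(78.0/0.095) = 6.7106, ln(10.0/0.095) = 4.6565
V₂ = 8.8 × 6.7106/4.6565 = 8.8 × 1.4411 = 12.6820 knots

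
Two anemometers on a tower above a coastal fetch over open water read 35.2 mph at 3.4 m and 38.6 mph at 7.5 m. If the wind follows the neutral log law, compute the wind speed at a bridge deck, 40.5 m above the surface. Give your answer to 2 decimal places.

Log law: V ∝ ln(z/z₀). From the pair, with r = V₁/V₂ = 0.91192,
ln z₀ = (ln z₁ − r·ln z₂)/(1 − r) = (1.2238 − 0.91192×2.0149)/0.08808 = -6.9667 → z₀ = 0.0009427 m
V₃ = V₁ · ln(z₃/z₀)/ln(z₁/z₀) = 35.2 × 10.6680/8.1905 = 45.8476 mph

45.85 mph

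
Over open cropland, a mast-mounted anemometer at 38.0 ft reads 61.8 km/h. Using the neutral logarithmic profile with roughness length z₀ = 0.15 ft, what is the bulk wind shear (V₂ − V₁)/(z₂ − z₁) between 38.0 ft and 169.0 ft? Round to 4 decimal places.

Log law: V₂ = V₁ · ln(z₂/z₀)/ln(z₁/z₀) = 61.8 × 7.0270/5.5347 = 78.4630 km/h
ΔV/Δz = (78.4630 − 61.8)/(169.0 − 38.0) = 16.6630/131.0000 = 0.12720 km/h/ft

0.1272 km/h/ft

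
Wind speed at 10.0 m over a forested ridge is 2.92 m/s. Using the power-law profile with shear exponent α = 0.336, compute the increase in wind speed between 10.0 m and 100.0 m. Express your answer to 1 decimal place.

3.4 m/s

Power law: V₂ = V₁ · (z₂/z₁)^α = 2.92 × (10.0000)^0.336 = 6.3297 m/s
ΔV = 6.3297 − 2.92 = 3.4097 m/s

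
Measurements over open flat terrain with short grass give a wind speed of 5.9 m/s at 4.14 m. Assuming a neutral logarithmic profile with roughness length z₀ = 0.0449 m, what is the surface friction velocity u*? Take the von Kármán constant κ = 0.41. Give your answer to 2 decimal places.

Log law: V(z) = (u*/κ) · ln(z/z₀) ⇒ u* = κ · V / ln(z/z₀)
u* = 0.41 × 5.9 / ln(4.14/0.0449) = 0.41 × 5.9 / 4.5240
   = 2.4190 / 4.5240 = 0.5347 m/s

u* ≈ 0.53 m/s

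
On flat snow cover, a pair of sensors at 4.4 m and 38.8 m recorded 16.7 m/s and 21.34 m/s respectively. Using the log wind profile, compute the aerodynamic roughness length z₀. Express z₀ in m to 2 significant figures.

Log law: V(z) ∝ ln(z/z₀). With r = V₁/V₂ = 16.7/21.34 = 0.78257,
r · ln(z₂/z₀) = ln(z₁/z₀) ⇒ ln z₀ = (ln z₁ − r·ln z₂)/(1 − r)
ln z₀ = (1.48160 − 0.78257×3.65842) / 0.21743 = -6.3531
z₀ = exp(-6.3531) = 0.001741 m

z₀ ≈ 0.0017 m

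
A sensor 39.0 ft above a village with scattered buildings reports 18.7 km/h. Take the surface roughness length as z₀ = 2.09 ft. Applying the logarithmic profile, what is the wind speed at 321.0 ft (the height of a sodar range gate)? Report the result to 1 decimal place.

32.2 km/h

Log law: V(z) ∝ ln(z/z₀), so V₂/V₁ = ln(z₂/z₀) / ln(z₁/z₀).
ln(321.0/2.09) = 5.0343, ln(39.0/2.09) = 2.9264
V₂ = 18.7 × 5.0343/2.9264 = 18.7 × 1.7203 = 32.1696 km/h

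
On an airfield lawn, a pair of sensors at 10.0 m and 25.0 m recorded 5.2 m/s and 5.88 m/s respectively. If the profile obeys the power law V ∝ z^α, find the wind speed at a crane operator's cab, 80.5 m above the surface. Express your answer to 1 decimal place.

First find α: α = ln(V₂/V₁)/ln(z₂/z₁) = ln(5.88/5.2)/ln(25.0/10.0) = 0.12290/0.91629 = 0.1341
Extrapolate from 25.0 m to 80.5 m: V₃ = 5.88 × (80.5/25.0)^0.1341 = 5.88 × 1.1698 = 6.8785 m/s

6.9 m/s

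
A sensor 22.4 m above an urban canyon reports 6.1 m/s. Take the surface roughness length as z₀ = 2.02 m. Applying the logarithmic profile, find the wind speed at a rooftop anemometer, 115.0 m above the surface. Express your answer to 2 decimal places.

Log law: V(z) ∝ ln(z/z₀), so V₂/V₁ = ln(z₂/z₀) / ln(z₁/z₀).
ln(115.0/2.02) = 4.0418, ln(22.4/2.02) = 2.4060
V₂ = 6.1 × 4.0418/2.4060 = 6.1 × 1.6799 = 10.2475 m/s

10.25 m/s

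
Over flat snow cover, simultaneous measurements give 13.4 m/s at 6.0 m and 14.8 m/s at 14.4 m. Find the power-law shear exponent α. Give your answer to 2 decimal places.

Power law: V₂/V₁ = (z₂/z₁)^α ⇒ α = ln(V₂/V₁) / ln(z₂/z₁)
α = ln(14.8/13.4) / ln(14.4/6.0) = ln(1.1045) / ln(2.4000)
  = 0.09937 / 0.87547 = 0.11351

α ≈ 0.11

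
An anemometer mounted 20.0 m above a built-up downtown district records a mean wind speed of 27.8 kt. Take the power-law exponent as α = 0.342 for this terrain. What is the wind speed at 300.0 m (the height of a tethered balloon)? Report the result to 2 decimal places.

Power-law profile: V₂ = V₁ · (z₂/z₁)^α
V₂ = 27.8 × (300.0/20.0)^0.342 = 27.8 × (15.0000)^0.342
    = 27.8 × 2.5248 = 70.1888 kt

70.19 kt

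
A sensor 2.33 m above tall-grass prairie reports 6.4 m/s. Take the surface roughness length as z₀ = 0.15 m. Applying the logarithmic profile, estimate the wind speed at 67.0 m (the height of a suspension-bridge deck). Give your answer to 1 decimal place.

14.2 m/s

Log law: V(z) ∝ ln(z/z₀), so V₂/V₁ = ln(z₂/z₀) / ln(z₁/z₀).
ln(67.0/0.15) = 6.1018, ln(2.33/0.15) = 2.7430
V₂ = 6.4 × 6.1018/2.7430 = 6.4 × 2.2245 = 14.2369 m/s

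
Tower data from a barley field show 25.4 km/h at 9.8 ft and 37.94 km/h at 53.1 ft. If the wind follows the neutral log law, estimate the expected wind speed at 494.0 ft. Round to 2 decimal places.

Log law: V ∝ ln(z/z₀). From the pair, with r = V₁/V₂ = 0.66948,
ln z₀ = (ln z₁ − r·ln z₂)/(1 − r) = (2.2824 − 0.66948×3.9722)/0.33052 = -1.1403 → z₀ = 0.3197 ft
V₃ = V₁ · ln(z₃/z₀)/ln(z₁/z₀) = 25.4 × 7.3429/3.4227 = 54.4915 km/h

54.49 km/h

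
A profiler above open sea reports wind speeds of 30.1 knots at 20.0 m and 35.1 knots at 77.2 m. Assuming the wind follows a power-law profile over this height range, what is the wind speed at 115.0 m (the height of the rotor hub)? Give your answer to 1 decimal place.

First find α: α = ln(V₂/V₁)/ln(z₂/z₁) = ln(35.1/30.1)/ln(77.2/20.0) = 0.15368/1.35067 = 0.1138
Extrapolate from 77.2 m to 115.0 m: V₃ = 35.1 × (115.0/77.2)^0.1138 = 35.1 × 1.0464 = 36.7282 knots

36.7 knots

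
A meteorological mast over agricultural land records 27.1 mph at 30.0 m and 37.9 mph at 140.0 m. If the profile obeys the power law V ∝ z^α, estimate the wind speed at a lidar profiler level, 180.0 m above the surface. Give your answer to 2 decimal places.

First find α: α = ln(V₂/V₁)/ln(z₂/z₁) = ln(37.9/27.1)/ln(140.0/30.0) = 0.33542/1.54045 = 0.2177
Extrapolate from 140.0 m to 180.0 m: V₃ = 37.9 × (180.0/140.0)^0.2177 = 37.9 × 1.0562 = 40.0317 mph

40.03 mph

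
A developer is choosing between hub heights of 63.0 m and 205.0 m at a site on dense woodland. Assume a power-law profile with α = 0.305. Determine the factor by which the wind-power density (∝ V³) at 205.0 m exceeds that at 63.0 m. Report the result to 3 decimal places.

Speed ratio: V_B/V_A = (z_B/z_A)^α = (205.0/63.0)^0.305 = (3.2540)^0.305 = 1.43313
Power-density ratio: P_B/P_A = (V_B/V_A)³ = (1.43313)³ = 2.94346

2.943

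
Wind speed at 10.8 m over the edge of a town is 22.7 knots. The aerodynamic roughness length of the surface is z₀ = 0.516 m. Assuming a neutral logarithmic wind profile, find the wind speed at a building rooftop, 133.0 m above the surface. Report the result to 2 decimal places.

41.44 knots

Log law: V(z) ∝ ln(z/z₀), so V₂/V₁ = ln(z₂/z₀) / ln(z₁/z₀).
ln(133.0/0.516) = 5.5520, ln(10.8/0.516) = 3.0412
V₂ = 22.7 × 5.5520/3.0412 = 22.7 × 1.8256 = 41.4411 knots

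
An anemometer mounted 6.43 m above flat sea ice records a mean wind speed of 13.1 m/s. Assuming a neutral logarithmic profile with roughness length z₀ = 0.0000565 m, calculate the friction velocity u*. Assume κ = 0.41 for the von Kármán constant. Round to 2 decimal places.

Log law: V(z) = (u*/κ) · ln(z/z₀) ⇒ u* = κ · V / ln(z/z₀)
u* = 0.41 × 13.1 / ln(6.43/0.0000565) = 0.41 × 13.1 / 11.6422
   = 5.3710 / 11.6422 = 0.4613 m/s

u* ≈ 0.46 m/s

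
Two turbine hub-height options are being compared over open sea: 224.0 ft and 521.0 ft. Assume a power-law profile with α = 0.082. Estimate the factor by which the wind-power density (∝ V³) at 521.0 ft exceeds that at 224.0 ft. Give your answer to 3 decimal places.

Speed ratio: V_B/V_A = (z_B/z_A)^α = (521.0/224.0)^0.082 = (2.3259)^0.082 = 1.07167
Power-density ratio: P_B/P_A = (V_B/V_A)³ = (1.07167)³ = 1.23078

1.231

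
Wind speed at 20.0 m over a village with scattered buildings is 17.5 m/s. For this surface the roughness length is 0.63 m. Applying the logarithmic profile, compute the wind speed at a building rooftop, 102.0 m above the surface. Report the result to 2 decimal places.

25.75 m/s

Log law: V(z) ∝ ln(z/z₀), so V₂/V₁ = ln(z₂/z₀) / ln(z₁/z₀).
ln(102.0/0.63) = 5.0870, ln(20.0/0.63) = 3.4578
V₂ = 17.5 × 5.0870/3.4578 = 17.5 × 1.4712 = 25.7457 m/s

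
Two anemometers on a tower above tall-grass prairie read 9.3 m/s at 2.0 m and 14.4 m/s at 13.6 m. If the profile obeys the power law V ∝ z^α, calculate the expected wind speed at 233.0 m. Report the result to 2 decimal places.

First find α: α = ln(V₂/V₁)/ln(z₂/z₁) = ln(14.4/9.3)/ln(13.6/2.0) = 0.43721/1.91692 = 0.2281
Extrapolate from 13.6 m to 233.0 m: V₃ = 14.4 × (233.0/13.6)^0.2281 = 14.4 × 1.9117 = 27.5279 m/s

27.53 m/s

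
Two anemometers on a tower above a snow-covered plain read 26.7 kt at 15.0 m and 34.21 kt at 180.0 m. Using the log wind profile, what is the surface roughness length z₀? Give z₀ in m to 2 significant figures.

Log law: V(z) ∝ ln(z/z₀). With r = V₁/V₂ = 26.7/34.21 = 0.78047,
r · ln(z₂/z₀) = ln(z₁/z₀) ⇒ ln z₀ = (ln z₁ − r·ln z₂)/(1 − r)
ln z₀ = (2.70805 − 0.78047×5.19296) / 0.21953 = -6.1264
z₀ = exp(-6.1264) = 0.002184 m

z₀ ≈ 0.0022 m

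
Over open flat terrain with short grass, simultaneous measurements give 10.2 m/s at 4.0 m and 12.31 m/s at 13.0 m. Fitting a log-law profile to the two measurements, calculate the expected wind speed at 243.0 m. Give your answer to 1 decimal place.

Log law: V ∝ ln(z/z₀). From the pair, with r = V₁/V₂ = 0.82859,
ln z₀ = (ln z₁ − r·ln z₂)/(1 − r) = (1.3863 − 0.82859×2.5649)/0.17141 = -4.3115 → z₀ = 0.01341 m
V₃ = V₁ · ln(z₃/z₀)/ln(z₁/z₀) = 10.2 × 9.8045/5.6978 = 17.5518 m/s

17.6 m/s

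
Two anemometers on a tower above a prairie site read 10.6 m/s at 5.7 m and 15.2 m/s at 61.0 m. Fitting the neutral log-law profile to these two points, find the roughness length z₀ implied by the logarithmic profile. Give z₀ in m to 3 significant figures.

z₀ ≈ 0.0242 m

Log law: V(z) ∝ ln(z/z₀). With r = V₁/V₂ = 10.6/15.2 = 0.69737,
r · ln(z₂/z₀) = ln(z₁/z₀) ⇒ ln z₀ = (ln z₁ − r·ln z₂)/(1 − r)
ln z₀ = (1.74047 − 0.69737×4.11087) / 0.30263 = -3.7218
z₀ = exp(-3.7218) = 0.02419 m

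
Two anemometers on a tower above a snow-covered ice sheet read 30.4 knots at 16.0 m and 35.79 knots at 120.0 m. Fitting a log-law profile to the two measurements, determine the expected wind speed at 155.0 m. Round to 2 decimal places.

Log law: V ∝ ln(z/z₀). From the pair, with r = V₁/V₂ = 0.84940,
ln z₀ = (ln z₁ − r·ln z₂)/(1 − r) = (2.7726 − 0.84940×4.7875)/0.15060 = -8.5916 → z₀ = 0.0001857 m
V₃ = V₁ · ln(z₃/z₀)/ln(z₁/z₀) = 30.4 × 13.6350/11.3642 = 36.4746 knots

36.47 knots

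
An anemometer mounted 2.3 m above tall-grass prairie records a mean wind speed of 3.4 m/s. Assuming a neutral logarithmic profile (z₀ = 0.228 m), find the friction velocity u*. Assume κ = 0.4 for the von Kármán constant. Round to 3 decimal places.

u* ≈ 0.588 m/s

Log law: V(z) = (u*/κ) · ln(z/z₀) ⇒ u* = κ · V / ln(z/z₀)
u* = 0.4 × 3.4 / ln(2.3/0.228) = 0.4 × 3.4 / 2.3113
   = 1.3600 / 2.3113 = 0.5884 m/s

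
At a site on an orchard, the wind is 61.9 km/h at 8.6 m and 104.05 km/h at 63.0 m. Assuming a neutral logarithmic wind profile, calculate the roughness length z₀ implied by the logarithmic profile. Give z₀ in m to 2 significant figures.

z₀ ≈ 0.46 m

Log law: V(z) ∝ ln(z/z₀). With r = V₁/V₂ = 61.9/104.05 = 0.59491,
r · ln(z₂/z₀) = ln(z₁/z₀) ⇒ ln z₀ = (ln z₁ − r·ln z₂)/(1 − r)
ln z₀ = (2.15176 − 0.59491×4.14313) / 0.40509 = -0.7727
z₀ = exp(-0.7727) = 0.4618 m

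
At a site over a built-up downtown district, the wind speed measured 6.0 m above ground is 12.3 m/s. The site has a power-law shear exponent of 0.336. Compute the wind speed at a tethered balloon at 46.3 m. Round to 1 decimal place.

24.4 m/s

Power-law profile: V₂ = V₁ · (z₂/z₁)^α
V₂ = 12.3 × (46.3/6.0)^0.336 = 12.3 × (7.7167)^0.336
    = 12.3 × 1.9869 = 24.4389 m/s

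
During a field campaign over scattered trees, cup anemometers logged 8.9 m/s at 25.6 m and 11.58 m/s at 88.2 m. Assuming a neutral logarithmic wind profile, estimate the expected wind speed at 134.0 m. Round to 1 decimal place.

Log law: V ∝ ln(z/z₀). From the pair, with r = V₁/V₂ = 0.76857,
ln z₀ = (ln z₁ − r·ln z₂)/(1 − r) = (3.2426 − 0.76857×4.4796)/0.23143 = -0.8654 → z₀ = 0.4209 m
V₃ = V₁ · ln(z₃/z₀)/ln(z₁/z₀) = 8.9 × 5.7632/4.1080 = 12.4861 m/s

12.5 m/s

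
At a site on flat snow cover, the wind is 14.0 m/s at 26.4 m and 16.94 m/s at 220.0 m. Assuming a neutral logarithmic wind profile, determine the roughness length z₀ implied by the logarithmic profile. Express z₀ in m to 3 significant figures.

z₀ ≈ 0.00109 m

Log law: V(z) ∝ ln(z/z₀). With r = V₁/V₂ = 14.0/16.94 = 0.82645,
r · ln(z₂/z₀) = ln(z₁/z₀) ⇒ ln z₀ = (ln z₁ − r·ln z₂)/(1 − r)
ln z₀ = (3.27336 − 0.82645×5.39363) / 0.17355 = -6.8231
z₀ = exp(-6.8231) = 0.001088 m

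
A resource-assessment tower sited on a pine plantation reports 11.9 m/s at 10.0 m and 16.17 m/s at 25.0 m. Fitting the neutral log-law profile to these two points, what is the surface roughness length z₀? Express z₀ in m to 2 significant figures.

Log law: V(z) ∝ ln(z/z₀). With r = V₁/V₂ = 11.9/16.17 = 0.73593,
r · ln(z₂/z₀) = ln(z₁/z₀) ⇒ ln z₀ = (ln z₁ − r·ln z₂)/(1 − r)
ln z₀ = (2.30259 − 0.73593×3.21888) / 0.26407 = -0.2510
z₀ = exp(-0.2510) = 0.7780 m

z₀ ≈ 0.78 m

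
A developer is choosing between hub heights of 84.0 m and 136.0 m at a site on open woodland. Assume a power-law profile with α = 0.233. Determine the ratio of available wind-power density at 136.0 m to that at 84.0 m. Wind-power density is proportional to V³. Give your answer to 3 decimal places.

Speed ratio: V_B/V_A = (z_B/z_A)^α = (136.0/84.0)^0.233 = (1.6190)^0.233 = 1.11881
Power-density ratio: P_B/P_A = (V_B/V_A)³ = (1.11881)³ = 1.40047

1.400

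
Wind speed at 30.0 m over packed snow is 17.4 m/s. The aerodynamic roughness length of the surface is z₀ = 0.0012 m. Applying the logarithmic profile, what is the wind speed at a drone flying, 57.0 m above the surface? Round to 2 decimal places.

Log law: V(z) ∝ ln(z/z₀), so V₂/V₁ = ln(z₂/z₀) / ln(z₁/z₀).
ln(57.0/0.0012) = 10.7685, ln(30.0/0.0012) = 10.1266
V₂ = 17.4 × 10.7685/10.1266 = 17.4 × 1.0634 = 18.5029 m/s

18.50 m/s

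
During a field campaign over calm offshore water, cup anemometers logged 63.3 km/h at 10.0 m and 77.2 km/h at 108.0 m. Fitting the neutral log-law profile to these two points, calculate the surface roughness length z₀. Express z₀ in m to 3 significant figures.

z₀ ≈ 0.000197 m

Log law: V(z) ∝ ln(z/z₀). With r = V₁/V₂ = 63.3/77.2 = 0.81995,
r · ln(z₂/z₀) = ln(z₁/z₀) ⇒ ln z₀ = (ln z₁ − r·ln z₂)/(1 − r)
ln z₀ = (2.30259 − 0.81995×4.68213) / 0.18005 = -8.5338
z₀ = exp(-8.5338) = 0.0001967 m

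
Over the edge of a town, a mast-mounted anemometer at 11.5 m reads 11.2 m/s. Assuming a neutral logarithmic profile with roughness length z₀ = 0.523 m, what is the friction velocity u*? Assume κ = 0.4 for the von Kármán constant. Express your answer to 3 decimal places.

u* ≈ 1.450 m/s

Log law: V(z) = (u*/κ) · ln(z/z₀) ⇒ u* = κ · V / ln(z/z₀)
u* = 0.4 × 11.2 / ln(11.5/0.523) = 0.4 × 11.2 / 3.0905
   = 4.4800 / 3.0905 = 1.4496 m/s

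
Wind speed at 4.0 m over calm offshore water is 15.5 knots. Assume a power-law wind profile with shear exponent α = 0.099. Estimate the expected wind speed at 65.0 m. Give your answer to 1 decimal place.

Power-law profile: V₂ = V₁ · (z₂/z₁)^α
V₂ = 15.5 × (65.0/4.0)^0.099 = 15.5 × (16.2500)^0.099
    = 15.5 × 1.3179 = 20.4271 knots

20.4 knots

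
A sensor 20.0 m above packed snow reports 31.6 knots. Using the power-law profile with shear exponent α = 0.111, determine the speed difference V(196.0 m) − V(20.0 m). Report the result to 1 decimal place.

Power law: V₂ = V₁ · (z₂/z₁)^α = 31.6 × (9.8000)^0.111 = 40.7111 knots
ΔV = 40.7111 − 31.6 = 9.1111 knots

9.1 knots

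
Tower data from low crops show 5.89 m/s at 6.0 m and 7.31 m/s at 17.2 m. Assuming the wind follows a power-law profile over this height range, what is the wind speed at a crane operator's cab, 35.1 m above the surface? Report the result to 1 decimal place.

First find α: α = ln(V₂/V₁)/ln(z₂/z₁) = ln(7.31/5.89)/ln(17.2/6.0) = 0.21599/1.05315 = 0.2051
Extrapolate from 17.2 m to 35.1 m: V₃ = 7.31 × (35.1/17.2)^0.2051 = 7.31 × 1.1575 = 8.4615 m/s

8.5 m/s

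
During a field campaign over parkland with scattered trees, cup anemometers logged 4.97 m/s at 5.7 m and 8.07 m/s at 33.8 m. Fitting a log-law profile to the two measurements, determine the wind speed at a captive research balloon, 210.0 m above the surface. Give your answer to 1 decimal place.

11.3 m/s

Log law: V ∝ ln(z/z₀). From the pair, with r = V₁/V₂ = 0.61586,
ln z₀ = (ln z₁ − r·ln z₂)/(1 − r) = (1.7405 − 0.61586×3.5205)/0.38414 = -1.1133 → z₀ = 0.3285 m
V₃ = V₁ · ln(z₃/z₀)/ln(z₁/z₀) = 4.97 × 6.4604/2.8537 = 11.2512 m/s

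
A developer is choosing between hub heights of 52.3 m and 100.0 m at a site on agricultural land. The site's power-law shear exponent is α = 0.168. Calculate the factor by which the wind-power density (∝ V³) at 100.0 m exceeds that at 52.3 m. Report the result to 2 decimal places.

1.39

Speed ratio: V_B/V_A = (z_B/z_A)^α = (100.0/52.3)^0.168 = (1.9120)^0.168 = 1.11504
Power-density ratio: P_B/P_A = (V_B/V_A)³ = (1.11504)³ = 1.38636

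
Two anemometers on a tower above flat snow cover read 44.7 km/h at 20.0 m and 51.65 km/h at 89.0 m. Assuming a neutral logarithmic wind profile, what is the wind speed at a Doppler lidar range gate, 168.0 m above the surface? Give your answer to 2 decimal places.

54.61 km/h

Log law: V ∝ ln(z/z₀). From the pair, with r = V₁/V₂ = 0.86544,
ln z₀ = (ln z₁ − r·ln z₂)/(1 − r) = (2.9957 − 0.86544×4.4886)/0.13456 = -6.6061 → z₀ = 0.001352 m
V₃ = V₁ · ln(z₃/z₀)/ln(z₁/z₀) = 44.7 × 11.7301/9.6018 = 54.6077 km/h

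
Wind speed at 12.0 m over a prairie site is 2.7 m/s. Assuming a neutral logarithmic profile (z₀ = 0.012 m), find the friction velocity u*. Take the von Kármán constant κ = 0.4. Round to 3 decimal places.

u* ≈ 0.156 m/s

Log law: V(z) = (u*/κ) · ln(z/z₀) ⇒ u* = κ · V / ln(z/z₀)
u* = 0.4 × 2.7 / ln(12.0/0.012) = 0.4 × 2.7 / 6.9078
   = 1.0800 / 6.9078 = 0.1563 m/s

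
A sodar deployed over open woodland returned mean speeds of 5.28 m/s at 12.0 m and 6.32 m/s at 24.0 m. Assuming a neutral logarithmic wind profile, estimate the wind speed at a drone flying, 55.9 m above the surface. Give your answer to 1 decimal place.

Log law: V ∝ ln(z/z₀). From the pair, with r = V₁/V₂ = 0.83544,
ln z₀ = (ln z₁ − r·ln z₂)/(1 − r) = (2.4849 − 0.83544×3.1781)/0.16456 = -1.0341 → z₀ = 0.3555 m
V₃ = V₁ · ln(z₃/z₀)/ln(z₁/z₀) = 5.28 × 5.0577/3.5191 = 7.5886 m/s

7.6 m/s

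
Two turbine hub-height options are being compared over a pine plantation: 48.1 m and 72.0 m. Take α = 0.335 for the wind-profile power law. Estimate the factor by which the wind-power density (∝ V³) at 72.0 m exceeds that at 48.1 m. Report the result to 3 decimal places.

1.500

Speed ratio: V_B/V_A = (z_B/z_A)^α = (72.0/48.1)^0.335 = (1.4969)^0.335 = 1.14469
Power-density ratio: P_B/P_A = (V_B/V_A)³ = (1.14469)³ = 1.49990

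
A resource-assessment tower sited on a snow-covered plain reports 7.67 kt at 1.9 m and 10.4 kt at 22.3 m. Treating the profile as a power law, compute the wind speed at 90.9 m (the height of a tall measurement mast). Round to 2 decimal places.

First find α: α = ln(V₂/V₁)/ln(z₂/z₁) = ln(10.4/7.67)/ln(22.3/1.9) = 0.30449/2.46273 = 0.1236
Extrapolate from 22.3 m to 90.9 m: V₃ = 10.4 × (90.9/22.3)^0.1236 = 10.4 × 1.1897 = 12.3733 kt

12.37 kt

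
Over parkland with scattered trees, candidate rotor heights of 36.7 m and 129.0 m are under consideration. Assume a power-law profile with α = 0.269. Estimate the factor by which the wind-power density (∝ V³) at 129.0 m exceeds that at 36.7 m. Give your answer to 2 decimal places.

2.76

Speed ratio: V_B/V_A = (z_B/z_A)^α = (129.0/36.7)^0.269 = (3.5150)^0.269 = 1.40234
Power-density ratio: P_B/P_A = (V_B/V_A)³ = (1.40234)³ = 2.75778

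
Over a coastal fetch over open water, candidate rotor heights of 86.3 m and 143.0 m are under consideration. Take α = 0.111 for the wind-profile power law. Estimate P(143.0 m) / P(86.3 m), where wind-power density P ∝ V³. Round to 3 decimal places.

1.183

Speed ratio: V_B/V_A = (z_B/z_A)^α = (143.0/86.3)^0.111 = (1.6570)^0.111 = 1.05766
Power-density ratio: P_B/P_A = (V_B/V_A)³ = (1.05766)³ = 1.18314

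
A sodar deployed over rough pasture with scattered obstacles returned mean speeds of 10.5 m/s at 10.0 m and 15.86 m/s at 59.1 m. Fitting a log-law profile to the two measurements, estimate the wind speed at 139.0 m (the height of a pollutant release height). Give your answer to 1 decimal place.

Log law: V ∝ ln(z/z₀). From the pair, with r = V₁/V₂ = 0.66204,
ln z₀ = (ln z₁ − r·ln z₂)/(1 − r) = (2.3026 − 0.66204×4.0792)/0.33796 = -1.1778 → z₀ = 0.3080 m
V₃ = V₁ · ln(z₃/z₀)/ln(z₁/z₀) = 10.5 × 6.1123/3.4804 = 18.4402 m/s

18.4 m/s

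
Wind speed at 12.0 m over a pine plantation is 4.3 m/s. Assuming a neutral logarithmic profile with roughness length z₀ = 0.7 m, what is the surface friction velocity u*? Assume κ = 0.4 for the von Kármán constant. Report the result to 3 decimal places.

Log law: V(z) = (u*/κ) · ln(z/z₀) ⇒ u* = κ · V / ln(z/z₀)
u* = 0.4 × 4.3 / ln(12.0/0.7) = 0.4 × 4.3 / 2.8416
   = 1.7200 / 2.8416 = 0.6053 m/s

u* ≈ 0.605 m/s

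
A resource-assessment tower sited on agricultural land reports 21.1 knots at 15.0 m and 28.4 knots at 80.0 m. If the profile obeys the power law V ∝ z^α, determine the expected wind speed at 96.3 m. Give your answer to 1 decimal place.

29.4 knots

First find α: α = ln(V₂/V₁)/ln(z₂/z₁) = ln(28.4/21.1)/ln(80.0/15.0) = 0.29712/1.67398 = 0.1775
Extrapolate from 80.0 m to 96.3 m: V₃ = 28.4 × (96.3/80.0)^0.1775 = 28.4 × 1.0335 = 29.3503 knots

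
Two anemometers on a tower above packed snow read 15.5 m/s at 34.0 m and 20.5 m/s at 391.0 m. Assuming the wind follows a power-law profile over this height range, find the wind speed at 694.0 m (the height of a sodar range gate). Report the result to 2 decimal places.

First find α: α = ln(V₂/V₁)/ln(z₂/z₁) = ln(20.5/15.5)/ln(391.0/34.0) = 0.27958/2.44235 = 0.1145
Extrapolate from 391.0 m to 694.0 m: V₃ = 20.5 × (694.0/391.0)^0.1145 = 20.5 × 1.0679 = 21.8917 m/s

21.89 m/s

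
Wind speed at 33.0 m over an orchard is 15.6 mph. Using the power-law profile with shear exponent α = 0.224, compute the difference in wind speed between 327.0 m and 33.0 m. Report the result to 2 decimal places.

10.48 mph

Power law: V₂ = V₁ · (z₂/z₁)^α = 15.6 × (9.9091)^0.224 = 26.0757 mph
ΔV = 26.0757 − 15.6 = 10.4757 mph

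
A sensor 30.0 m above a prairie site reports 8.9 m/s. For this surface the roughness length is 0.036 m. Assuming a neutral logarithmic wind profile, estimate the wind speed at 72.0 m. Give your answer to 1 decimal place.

10.1 m/s

Log law: V(z) ∝ ln(z/z₀), so V₂/V₁ = ln(z₂/z₀) / ln(z₁/z₀).
ln(72.0/0.036) = 7.6009, ln(30.0/0.036) = 6.7254
V₂ = 8.9 × 7.6009/6.7254 = 8.9 × 1.1302 = 10.0585 m/s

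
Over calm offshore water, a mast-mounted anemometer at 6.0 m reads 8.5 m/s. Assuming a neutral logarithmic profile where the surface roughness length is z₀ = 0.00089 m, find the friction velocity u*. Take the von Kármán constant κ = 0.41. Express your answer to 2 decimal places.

u* ≈ 0.40 m/s

Log law: V(z) = (u*/κ) · ln(z/z₀) ⇒ u* = κ · V / ln(z/z₀)
u* = 0.41 × 8.5 / ln(6.0/0.00089) = 0.41 × 8.5 / 8.8160
   = 3.4850 / 8.8160 = 0.3953 m/s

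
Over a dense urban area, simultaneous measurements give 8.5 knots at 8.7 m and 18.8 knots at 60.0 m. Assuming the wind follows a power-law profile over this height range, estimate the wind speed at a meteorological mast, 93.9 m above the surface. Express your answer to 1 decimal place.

22.6 knots

First find α: α = ln(V₂/V₁)/ln(z₂/z₁) = ln(18.8/8.5)/ln(60.0/8.7) = 0.79379/1.93102 = 0.4111
Extrapolate from 60.0 m to 93.9 m: V₃ = 18.8 × (93.9/60.0)^0.4111 = 18.8 × 1.2022 = 22.6005 knots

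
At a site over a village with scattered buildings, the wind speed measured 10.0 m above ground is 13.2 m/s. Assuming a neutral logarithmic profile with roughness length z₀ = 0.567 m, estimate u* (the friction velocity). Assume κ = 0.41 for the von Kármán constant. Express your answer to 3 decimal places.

Log law: V(z) = (u*/κ) · ln(z/z₀) ⇒ u* = κ · V / ln(z/z₀)
u* = 0.41 × 13.2 / ln(10.0/0.567) = 0.41 × 13.2 / 2.8700
   = 5.4120 / 2.8700 = 1.8857 m/s

u* ≈ 1.886 m/s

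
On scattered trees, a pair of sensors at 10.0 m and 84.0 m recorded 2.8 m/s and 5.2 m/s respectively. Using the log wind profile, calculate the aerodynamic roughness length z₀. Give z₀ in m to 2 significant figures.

z₀ ≈ 0.83 m

Log law: V(z) ∝ ln(z/z₀). With r = V₁/V₂ = 2.8/5.2 = 0.53846,
r · ln(z₂/z₀) = ln(z₁/z₀) ⇒ ln z₀ = (ln z₁ − r·ln z₂)/(1 − r)
ln z₀ = (2.30259 − 0.53846×4.43082) / 0.46154 = -0.1804
z₀ = exp(-0.1804) = 0.8350 m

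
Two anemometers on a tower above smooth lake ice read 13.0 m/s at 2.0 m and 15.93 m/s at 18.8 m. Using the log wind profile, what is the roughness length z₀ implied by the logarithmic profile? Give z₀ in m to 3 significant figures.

Log law: V(z) ∝ ln(z/z₀). With r = V₁/V₂ = 13.0/15.93 = 0.81607,
r · ln(z₂/z₀) = ln(z₁/z₀) ⇒ ln z₀ = (ln z₁ − r·ln z₂)/(1 − r)
ln z₀ = (0.69315 − 0.81607×2.93386) / 0.18393 = -9.2486
z₀ = exp(-9.2486) = 0.00009625 m

z₀ ≈ 0.0000962 m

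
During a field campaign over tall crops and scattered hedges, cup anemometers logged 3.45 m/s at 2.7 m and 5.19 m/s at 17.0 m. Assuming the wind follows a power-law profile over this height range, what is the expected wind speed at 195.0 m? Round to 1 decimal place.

8.9 m/s

First find α: α = ln(V₂/V₁)/ln(z₂/z₁) = ln(5.19/3.45)/ln(17.0/2.7) = 0.40836/1.83996 = 0.2219
Extrapolate from 17.0 m to 195.0 m: V₃ = 5.19 × (195.0/17.0)^0.2219 = 5.19 × 1.7186 = 8.9193 m/s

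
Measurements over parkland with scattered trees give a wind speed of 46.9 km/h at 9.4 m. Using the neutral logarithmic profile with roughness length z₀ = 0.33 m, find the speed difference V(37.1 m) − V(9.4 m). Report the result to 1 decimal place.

19.2 km/h

Log law: V₂ = V₁ · ln(z₂/z₀)/ln(z₁/z₀) = 46.9 × 4.7223/3.3494 = 66.1243 km/h
ΔV = 66.1243 − 46.9 = 19.2243 km/h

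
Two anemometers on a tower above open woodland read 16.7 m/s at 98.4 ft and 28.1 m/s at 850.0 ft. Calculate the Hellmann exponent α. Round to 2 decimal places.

Power law: V₂/V₁ = (z₂/z₁)^α ⇒ α = ln(V₂/V₁) / ln(z₂/z₁)
α = ln(28.1/16.7) / ln(850.0/98.4) = ln(1.6826) / ln(8.6382)
  = 0.52036 / 2.15620 = 0.24133

α ≈ 0.24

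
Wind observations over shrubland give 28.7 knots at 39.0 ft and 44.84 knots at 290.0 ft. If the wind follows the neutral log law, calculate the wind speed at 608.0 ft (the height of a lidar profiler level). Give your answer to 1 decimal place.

50.8 knots

Log law: V ∝ ln(z/z₀). From the pair, with r = V₁/V₂ = 0.64005,
ln z₀ = (ln z₁ − r·ln z₂)/(1 − r) = (3.6636 − 0.64005×5.6699)/0.35995 = 0.0959 → z₀ = 1.101 ft
V₃ = V₁ · ln(z₃/z₀)/ln(z₁/z₀) = 28.7 × 6.3142/3.5676 = 50.7954 knots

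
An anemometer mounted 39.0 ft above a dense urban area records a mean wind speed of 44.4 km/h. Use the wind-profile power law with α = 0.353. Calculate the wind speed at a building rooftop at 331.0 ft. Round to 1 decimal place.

94.5 km/h

Power-law profile: V₂ = V₁ · (z₂/z₁)^α
V₂ = 44.4 × (331.0/39.0)^0.353 = 44.4 × (8.4872)^0.353
    = 44.4 × 2.1274 = 94.4575 km/h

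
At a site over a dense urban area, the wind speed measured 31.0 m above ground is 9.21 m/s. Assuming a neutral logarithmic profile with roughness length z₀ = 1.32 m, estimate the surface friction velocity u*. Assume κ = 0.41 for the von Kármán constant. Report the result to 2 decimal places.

Log law: V(z) = (u*/κ) · ln(z/z₀) ⇒ u* = κ · V / ln(z/z₀)
u* = 0.41 × 9.21 / ln(31.0/1.32) = 0.41 × 9.21 / 3.1564
   = 3.7761 / 3.1564 = 1.1963 m/s

u* ≈ 1.20 m/s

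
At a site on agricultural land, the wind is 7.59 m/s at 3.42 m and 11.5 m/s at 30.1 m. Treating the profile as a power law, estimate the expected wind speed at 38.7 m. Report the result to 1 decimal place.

12.1 m/s

First find α: α = ln(V₂/V₁)/ln(z₂/z₁) = ln(11.5/7.59)/ln(30.1/3.42) = 0.41552/2.17488 = 0.1911
Extrapolate from 30.1 m to 38.7 m: V₃ = 11.5 × (38.7/30.1)^0.1911 = 11.5 × 1.0492 = 12.0656 m/s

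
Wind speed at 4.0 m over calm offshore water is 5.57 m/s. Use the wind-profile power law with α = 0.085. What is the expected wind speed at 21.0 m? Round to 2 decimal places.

Power-law profile: V₂ = V₁ · (z₂/z₁)^α
V₂ = 5.57 × (21.0/4.0)^0.085 = 5.57 × (5.2500)^0.085
    = 5.57 × 1.1514 = 6.4131 m/s

6.41 m/s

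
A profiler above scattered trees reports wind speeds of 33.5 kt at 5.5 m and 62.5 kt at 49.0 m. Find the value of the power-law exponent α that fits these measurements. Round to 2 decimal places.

Power law: V₂/V₁ = (z₂/z₁)^α ⇒ α = ln(V₂/V₁) / ln(z₂/z₁)
α = ln(62.5/33.5) / ln(49.0/5.5) = ln(1.8657) / ln(8.9091)
  = 0.62362 / 2.18707 = 0.28514

α ≈ 0.29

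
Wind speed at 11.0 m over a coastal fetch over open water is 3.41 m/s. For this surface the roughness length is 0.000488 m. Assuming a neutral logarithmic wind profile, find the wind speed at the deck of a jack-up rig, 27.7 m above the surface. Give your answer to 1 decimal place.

3.7 m/s

Log law: V(z) ∝ ln(z/z₀), so V₂/V₁ = ln(z₂/z₀) / ln(z₁/z₀).
ln(27.7/0.000488) = 10.9466, ln(11.0/0.000488) = 10.0231
V₂ = 3.41 × 10.9466/10.0231 = 3.41 × 1.0921 = 3.7242 m/s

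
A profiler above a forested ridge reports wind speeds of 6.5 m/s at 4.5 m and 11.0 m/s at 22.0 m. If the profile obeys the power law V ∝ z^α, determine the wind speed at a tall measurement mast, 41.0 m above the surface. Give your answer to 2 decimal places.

First find α: α = ln(V₂/V₁)/ln(z₂/z₁) = ln(11.0/6.5)/ln(22.0/4.5) = 0.52609/1.58697 = 0.3315
Extrapolate from 22.0 m to 41.0 m: V₃ = 11.0 × (41.0/22.0)^0.3315 = 11.0 × 1.2292 = 13.5213 m/s

13.52 m/s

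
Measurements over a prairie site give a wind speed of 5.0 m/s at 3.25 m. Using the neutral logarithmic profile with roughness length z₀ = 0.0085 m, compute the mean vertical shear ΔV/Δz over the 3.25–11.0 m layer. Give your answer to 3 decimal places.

0.132 m/s/m

Log law: V₂ = V₁ · ln(z₂/z₀)/ln(z₁/z₀) = 5.0 × 7.1656/5.9463 = 6.0252 m/s
ΔV/Δz = (6.0252 − 5.0)/(11.0 − 3.25) = 1.0252/7.7500 = 0.13228 m/s/m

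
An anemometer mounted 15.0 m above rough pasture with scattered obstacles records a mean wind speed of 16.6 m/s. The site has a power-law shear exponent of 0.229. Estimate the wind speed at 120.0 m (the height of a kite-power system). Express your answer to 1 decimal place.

26.7 m/s

Power-law profile: V₂ = V₁ · (z₂/z₁)^α
V₂ = 16.6 × (120.0/15.0)^0.229 = 16.6 × (8.0000)^0.229
    = 16.6 × 1.6099 = 26.7249 m/s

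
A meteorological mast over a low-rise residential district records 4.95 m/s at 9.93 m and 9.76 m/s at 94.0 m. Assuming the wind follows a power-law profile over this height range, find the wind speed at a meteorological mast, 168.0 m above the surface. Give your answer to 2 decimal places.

First find α: α = ln(V₂/V₁)/ln(z₂/z₁) = ln(9.76/4.95)/ln(94.0/9.93) = 0.67890/2.24773 = 0.3020
Extrapolate from 94.0 m to 168.0 m: V₃ = 9.76 × (168.0/94.0)^0.3020 = 9.76 × 1.1917 = 11.6310 m/s

11.63 m/s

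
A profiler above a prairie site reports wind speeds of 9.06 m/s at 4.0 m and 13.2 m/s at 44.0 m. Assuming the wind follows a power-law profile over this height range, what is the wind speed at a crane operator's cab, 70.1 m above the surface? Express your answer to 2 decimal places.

14.20 m/s

First find α: α = ln(V₂/V₁)/ln(z₂/z₁) = ln(13.2/9.06)/ln(44.0/4.0) = 0.37635/2.39790 = 0.1569
Extrapolate from 44.0 m to 70.1 m: V₃ = 13.2 × (70.1/44.0)^0.1569 = 13.2 × 1.0758 = 14.2010 m/s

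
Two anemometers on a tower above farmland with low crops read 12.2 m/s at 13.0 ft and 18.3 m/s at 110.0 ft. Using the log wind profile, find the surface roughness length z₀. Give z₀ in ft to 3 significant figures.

Log law: V(z) ∝ ln(z/z₀). With r = V₁/V₂ = 12.2/18.3 = 0.66667,
r · ln(z₂/z₀) = ln(z₁/z₀) ⇒ ln z₀ = (ln z₁ − r·ln z₂)/(1 − r)
ln z₀ = (2.56495 − 0.66667×4.70048) / 0.33333 = -1.7061
z₀ = exp(-1.7061) = 0.1816 ft

z₀ ≈ 0.182 ft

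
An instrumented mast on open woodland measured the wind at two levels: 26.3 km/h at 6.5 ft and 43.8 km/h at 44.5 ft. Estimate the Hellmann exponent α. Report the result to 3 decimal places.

α ≈ 0.265

Power law: V₂/V₁ = (z₂/z₁)^α ⇒ α = ln(V₂/V₁) / ln(z₂/z₁)
α = ln(43.8/26.3) / ln(44.5/6.5) = ln(1.6654) / ln(6.8462)
  = 0.51006 / 1.92369 = 0.26515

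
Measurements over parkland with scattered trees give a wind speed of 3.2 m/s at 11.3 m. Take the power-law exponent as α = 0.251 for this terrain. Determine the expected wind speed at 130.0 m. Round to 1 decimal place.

5.9 m/s

Power-law profile: V₂ = V₁ · (z₂/z₁)^α
V₂ = 3.2 × (130.0/11.3)^0.251 = 3.2 × (11.5044)^0.251
    = 3.2 × 1.8462 = 5.9078 m/s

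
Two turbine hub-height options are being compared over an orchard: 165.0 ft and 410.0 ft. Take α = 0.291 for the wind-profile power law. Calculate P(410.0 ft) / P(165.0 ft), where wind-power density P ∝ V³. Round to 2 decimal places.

2.21

Speed ratio: V_B/V_A = (z_B/z_A)^α = (410.0/165.0)^0.291 = (2.4848)^0.291 = 1.30326
Power-density ratio: P_B/P_A = (V_B/V_A)³ = (1.30326)³ = 2.21359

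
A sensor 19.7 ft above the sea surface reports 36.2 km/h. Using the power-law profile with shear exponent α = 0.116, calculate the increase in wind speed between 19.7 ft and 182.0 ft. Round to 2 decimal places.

Power law: V₂ = V₁ · (z₂/z₁)^α = 36.2 × (9.2386)^0.116 = 46.8510 km/h
ΔV = 46.8510 − 36.2 = 10.6510 km/h

10.65 km/h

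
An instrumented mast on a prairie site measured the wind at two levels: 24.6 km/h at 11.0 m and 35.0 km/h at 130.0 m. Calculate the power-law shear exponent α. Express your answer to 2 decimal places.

α ≈ 0.14

Power law: V₂/V₁ = (z₂/z₁)^α ⇒ α = ln(V₂/V₁) / ln(z₂/z₁)
α = ln(35.0/24.6) / ln(130.0/11.0) = ln(1.4228) / ln(11.8182)
  = 0.35260 / 2.46964 = 0.14277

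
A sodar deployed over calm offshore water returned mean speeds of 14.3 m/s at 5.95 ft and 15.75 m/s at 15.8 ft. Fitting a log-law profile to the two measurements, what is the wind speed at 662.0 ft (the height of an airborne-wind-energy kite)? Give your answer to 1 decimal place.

21.3 m/s

Log law: V ∝ ln(z/z₀). From the pair, with r = V₁/V₂ = 0.90794,
ln z₀ = (ln z₁ − r·ln z₂)/(1 − r) = (1.7834 − 0.90794×2.7600)/0.09206 = -7.8481 → z₀ = 0.0003905 ft
V₃ = V₁ · ln(z₃/z₀)/ln(z₁/z₀) = 14.3 × 14.3434/9.6315 = 21.2958 m/s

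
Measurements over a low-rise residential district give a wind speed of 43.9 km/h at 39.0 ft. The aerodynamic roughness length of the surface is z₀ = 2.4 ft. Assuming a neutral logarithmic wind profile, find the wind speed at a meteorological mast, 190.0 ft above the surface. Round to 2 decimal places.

Log law: V(z) ∝ ln(z/z₀), so V₂/V₁ = ln(z₂/z₀) / ln(z₁/z₀).
ln(190.0/2.4) = 4.3716, ln(39.0/2.4) = 2.7881
V₂ = 43.9 × 4.3716/2.7881 = 43.9 × 1.5679 = 68.8325 km/h

68.83 km/h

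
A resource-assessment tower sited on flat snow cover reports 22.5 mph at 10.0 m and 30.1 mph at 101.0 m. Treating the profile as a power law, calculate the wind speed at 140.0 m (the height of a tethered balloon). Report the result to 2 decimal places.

31.36 mph

First find α: α = ln(V₂/V₁)/ln(z₂/z₁) = ln(30.1/22.5)/ln(101.0/10.0) = 0.29101/2.31254 = 0.1258
Extrapolate from 101.0 m to 140.0 m: V₃ = 30.1 × (140.0/101.0)^0.1258 = 30.1 × 1.0419 = 31.3626 mph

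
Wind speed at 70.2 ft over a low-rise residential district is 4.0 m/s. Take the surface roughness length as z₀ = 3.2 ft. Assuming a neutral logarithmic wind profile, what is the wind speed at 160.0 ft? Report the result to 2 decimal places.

5.07 m/s

Log law: V(z) ∝ ln(z/z₀), so V₂/V₁ = ln(z₂/z₀) / ln(z₁/z₀).
ln(160.0/3.2) = 3.9120, ln(70.2/3.2) = 3.0882
V₂ = 4.0 × 3.9120/3.0882 = 4.0 × 1.2668 = 5.0671 m/s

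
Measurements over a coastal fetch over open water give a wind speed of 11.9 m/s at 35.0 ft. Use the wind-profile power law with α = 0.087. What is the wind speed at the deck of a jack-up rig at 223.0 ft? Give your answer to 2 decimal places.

13.98 m/s

Power-law profile: V₂ = V₁ · (z₂/z₁)^α
V₂ = 11.9 × (223.0/35.0)^0.087 = 11.9 × (6.3714)^0.087
    = 11.9 × 1.1748 = 13.9803 m/s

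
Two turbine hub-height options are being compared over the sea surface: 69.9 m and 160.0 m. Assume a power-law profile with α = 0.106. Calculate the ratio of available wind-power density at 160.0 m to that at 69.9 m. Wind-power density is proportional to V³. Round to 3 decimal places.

1.301

Speed ratio: V_B/V_A = (z_B/z_A)^α = (160.0/69.9)^0.106 = (2.2890)^0.106 = 1.09175
Power-density ratio: P_B/P_A = (V_B/V_A)³ = (1.09175)³ = 1.30127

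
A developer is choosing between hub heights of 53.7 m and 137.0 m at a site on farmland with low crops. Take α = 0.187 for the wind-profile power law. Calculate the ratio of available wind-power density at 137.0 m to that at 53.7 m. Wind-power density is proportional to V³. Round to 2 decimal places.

1.69

Speed ratio: V_B/V_A = (z_B/z_A)^α = (137.0/53.7)^0.187 = (2.5512)^0.187 = 1.19141
Power-density ratio: P_B/P_A = (V_B/V_A)³ = (1.19141)³ = 1.69116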